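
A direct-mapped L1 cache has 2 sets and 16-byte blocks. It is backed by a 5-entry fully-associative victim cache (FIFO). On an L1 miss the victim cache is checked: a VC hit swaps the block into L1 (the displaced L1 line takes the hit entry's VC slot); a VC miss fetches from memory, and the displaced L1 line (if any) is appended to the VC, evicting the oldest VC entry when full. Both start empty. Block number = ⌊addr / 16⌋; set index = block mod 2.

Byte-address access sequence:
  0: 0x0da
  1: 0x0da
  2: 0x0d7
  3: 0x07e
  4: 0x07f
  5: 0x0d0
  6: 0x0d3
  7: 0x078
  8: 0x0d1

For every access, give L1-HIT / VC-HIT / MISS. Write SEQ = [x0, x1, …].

SEQ = [MISS, L1-HIT, L1-HIT, MISS, L1-HIT, VC-HIT, L1-HIT, VC-HIT, VC-HIT]

#0 0xda→b13/s1 MISS; vc=[]
#1 0xda→b13/s1 L1-HIT; vc=[]
#2 0xd7→b13/s1 L1-HIT; vc=[]
#3 0x7e→b7/s1 MISS; vc=[13]
#4 0x7f→b7/s1 L1-HIT; vc=[13]
#5 0xd0→b13/s1 VC-HIT; vc=[7]
#6 0xd3→b13/s1 L1-HIT; vc=[7]
#7 0x78→b7/s1 VC-HIT; vc=[13]
#8 0xd1→b13/s1 VC-HIT; vc=[7]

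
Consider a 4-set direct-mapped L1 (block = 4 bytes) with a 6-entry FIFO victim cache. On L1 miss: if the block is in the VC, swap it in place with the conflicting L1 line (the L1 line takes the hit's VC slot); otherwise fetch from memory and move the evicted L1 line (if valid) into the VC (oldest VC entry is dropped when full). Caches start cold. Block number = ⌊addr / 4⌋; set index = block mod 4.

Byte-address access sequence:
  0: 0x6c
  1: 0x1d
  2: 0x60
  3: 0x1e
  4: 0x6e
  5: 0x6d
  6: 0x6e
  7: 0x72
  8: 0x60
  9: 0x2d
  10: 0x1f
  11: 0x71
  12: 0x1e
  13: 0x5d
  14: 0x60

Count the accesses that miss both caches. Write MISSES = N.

MISSES = 6

  [0] addr=0x6c blk=27 s=3: MISS | VC []
  [1] addr=0x1d blk=7 s=3: MISS | VC [27]
  [2] addr=0x60 blk=24 s=0: MISS | VC [27]
  [3] addr=0x1e blk=7 s=3: L1-HIT | VC [27]
  [4] addr=0x6e blk=27 s=3: VC-HIT | VC [7]
  [5] addr=0x6d blk=27 s=3: L1-HIT | VC [7]
  [6] addr=0x6e blk=27 s=3: L1-HIT | VC [7]
  [7] addr=0x72 blk=28 s=0: MISS | VC [7, 24]
  [8] addr=0x60 blk=24 s=0: VC-HIT | VC [7, 28]
  [9] addr=0x2d blk=11 s=3: MISS | VC [7, 28, 27]
  [10] addr=0x1f blk=7 s=3: VC-HIT | VC [11, 28, 27]
  [11] addr=0x71 blk=28 s=0: VC-HIT | VC [11, 24, 27]
  [12] addr=0x1e blk=7 s=3: L1-HIT | VC [11, 24, 27]
  [13] addr=0x5d blk=23 s=3: MISS | VC [11, 24, 27, 7]
  [14] addr=0x60 blk=24 s=0: VC-HIT | VC [11, 28, 27, 7]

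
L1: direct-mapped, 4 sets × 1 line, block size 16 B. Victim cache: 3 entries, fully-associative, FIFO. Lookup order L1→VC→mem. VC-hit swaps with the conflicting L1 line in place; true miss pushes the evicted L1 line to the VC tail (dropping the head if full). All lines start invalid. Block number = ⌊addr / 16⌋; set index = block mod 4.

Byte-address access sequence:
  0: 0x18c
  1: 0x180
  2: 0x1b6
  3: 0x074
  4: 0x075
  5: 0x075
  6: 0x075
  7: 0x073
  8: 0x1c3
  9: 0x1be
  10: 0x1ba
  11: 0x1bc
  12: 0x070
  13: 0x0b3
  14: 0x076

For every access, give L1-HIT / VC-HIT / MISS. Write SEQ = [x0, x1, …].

SEQ = [MISS, L1-HIT, MISS, MISS, L1-HIT, L1-HIT, L1-HIT, L1-HIT, MISS, VC-HIT, L1-HIT, L1-HIT, VC-HIT, MISS, VC-HIT]

#0 0x18c→b24/s0 MISS; vc=[]
#1 0x180→b24/s0 L1-HIT; vc=[]
#2 0x1b6→b27/s3 MISS; vc=[]
#3 0x74→b7/s3 MISS; vc=[27]
#4 0x75→b7/s3 L1-HIT; vc=[27]
#5 0x75→b7/s3 L1-HIT; vc=[27]
#6 0x75→b7/s3 L1-HIT; vc=[27]
#7 0x73→b7/s3 L1-HIT; vc=[27]
#8 0x1c3→b28/s0 MISS; vc=[27,24]
#9 0x1be→b27/s3 VC-HIT; vc=[7,24]
#10 0x1ba→b27/s3 L1-HIT; vc=[7,24]
#11 0x1bc→b27/s3 L1-HIT; vc=[7,24]
#12 0x70→b7/s3 VC-HIT; vc=[27,24]
#13 0xb3→b11/s3 MISS; vc=[27,24,7]
#14 0x76→b7/s3 VC-HIT; vc=[27,24,11]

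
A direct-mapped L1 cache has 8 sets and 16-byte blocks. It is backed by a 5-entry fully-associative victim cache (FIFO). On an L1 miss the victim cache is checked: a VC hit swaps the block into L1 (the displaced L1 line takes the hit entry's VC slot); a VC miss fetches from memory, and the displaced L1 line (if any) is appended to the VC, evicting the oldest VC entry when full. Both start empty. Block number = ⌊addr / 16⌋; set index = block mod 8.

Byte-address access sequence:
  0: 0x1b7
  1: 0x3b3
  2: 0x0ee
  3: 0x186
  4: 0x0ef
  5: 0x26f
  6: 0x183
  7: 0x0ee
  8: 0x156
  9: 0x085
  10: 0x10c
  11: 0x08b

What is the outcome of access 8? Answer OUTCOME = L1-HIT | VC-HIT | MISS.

OUTCOME = MISS

0: 0x1b7 (blk 27, set 3) → MISS  vc=[]
1: 0x3b3 (blk 59, set 3) → MISS  vc=[27]
2: 0xee (blk 14, set 6) → MISS  vc=[27]
3: 0x186 (blk 24, set 0) → MISS  vc=[27]
4: 0xef (blk 14, set 6) → L1-HIT  vc=[27]
5: 0x26f (blk 38, set 6) → MISS  vc=[27, 14]
6: 0x183 (blk 24, set 0) → L1-HIT  vc=[27, 14]
7: 0xee (blk 14, set 6) → VC-HIT  vc=[27, 38]
8: 0x156 (blk 21, set 5) → MISS  vc=[27, 38]
9: 0x85 (blk 8, set 0) → MISS  vc=[27, 38, 24]
10: 0x10c (blk 16, set 0) → MISS  vc=[27, 38, 24, 8]
11: 0x8b (blk 8, set 0) → VC-HIT  vc=[27, 38, 24, 16]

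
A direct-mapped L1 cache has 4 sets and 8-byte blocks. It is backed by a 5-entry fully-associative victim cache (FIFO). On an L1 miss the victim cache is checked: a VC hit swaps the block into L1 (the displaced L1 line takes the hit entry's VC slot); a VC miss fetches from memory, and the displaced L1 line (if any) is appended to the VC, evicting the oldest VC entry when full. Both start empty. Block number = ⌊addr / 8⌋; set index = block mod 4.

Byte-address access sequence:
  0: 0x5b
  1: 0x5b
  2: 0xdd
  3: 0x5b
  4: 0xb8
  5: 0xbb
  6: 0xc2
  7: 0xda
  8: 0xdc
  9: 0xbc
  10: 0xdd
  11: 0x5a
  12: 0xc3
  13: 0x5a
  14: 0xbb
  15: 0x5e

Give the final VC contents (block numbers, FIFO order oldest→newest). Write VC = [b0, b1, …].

VC = [23, 27]

  [0] addr=0x5b blk=11 s=3: MISS | VC []
  [1] addr=0x5b blk=11 s=3: L1-HIT | VC []
  [2] addr=0xdd blk=27 s=3: MISS | VC [11]
  [3] addr=0x5b blk=11 s=3: VC-HIT | VC [27]
  [4] addr=0xb8 blk=23 s=3: MISS | VC [27, 11]
  [5] addr=0xbb blk=23 s=3: L1-HIT | VC [27, 11]
  [6] addr=0xc2 blk=24 s=0: MISS | VC [27, 11]
  [7] addr=0xda blk=27 s=3: VC-HIT | VC [23, 11]
  [8] addr=0xdc blk=27 s=3: L1-HIT | VC [23, 11]
  [9] addr=0xbc blk=23 s=3: VC-HIT | VC [27, 11]
  [10] addr=0xdd blk=27 s=3: VC-HIT | VC [23, 11]
  [11] addr=0x5a blk=11 s=3: VC-HIT | VC [23, 27]
  [12] addr=0xc3 blk=24 s=0: L1-HIT | VC [23, 27]
  [13] addr=0x5a blk=11 s=3: L1-HIT | VC [23, 27]
  [14] addr=0xbb blk=23 s=3: VC-HIT | VC [11, 27]
  [15] addr=0x5e blk=11 s=3: VC-HIT | VC [23, 27]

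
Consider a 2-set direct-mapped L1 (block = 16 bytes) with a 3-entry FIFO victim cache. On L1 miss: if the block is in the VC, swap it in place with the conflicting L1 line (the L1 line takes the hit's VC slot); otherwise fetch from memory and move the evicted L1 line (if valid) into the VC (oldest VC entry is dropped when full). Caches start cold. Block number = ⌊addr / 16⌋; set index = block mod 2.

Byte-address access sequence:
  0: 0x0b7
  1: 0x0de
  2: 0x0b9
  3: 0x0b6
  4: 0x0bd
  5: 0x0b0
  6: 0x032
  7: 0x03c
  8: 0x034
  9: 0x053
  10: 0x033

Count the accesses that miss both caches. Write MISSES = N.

MISSES = 4

0: 0xb7 (blk 11, set 1) → MISS  vc=[]
1: 0xde (blk 13, set 1) → MISS  vc=[11]
2: 0xb9 (blk 11, set 1) → VC-HIT  vc=[13]
3: 0xb6 (blk 11, set 1) → L1-HIT  vc=[13]
4: 0xbd (blk 11, set 1) → L1-HIT  vc=[13]
5: 0xb0 (blk 11, set 1) → L1-HIT  vc=[13]
6: 0x32 (blk 3, set 1) → MISS  vc=[13, 11]
7: 0x3c (blk 3, set 1) → L1-HIT  vc=[13, 11]
8: 0x34 (blk 3, set 1) → L1-HIT  vc=[13, 11]
9: 0x53 (blk 5, set 1) → MISS  vc=[13, 11, 3]
10: 0x33 (blk 3, set 1) → VC-HIT  vc=[13, 11, 5]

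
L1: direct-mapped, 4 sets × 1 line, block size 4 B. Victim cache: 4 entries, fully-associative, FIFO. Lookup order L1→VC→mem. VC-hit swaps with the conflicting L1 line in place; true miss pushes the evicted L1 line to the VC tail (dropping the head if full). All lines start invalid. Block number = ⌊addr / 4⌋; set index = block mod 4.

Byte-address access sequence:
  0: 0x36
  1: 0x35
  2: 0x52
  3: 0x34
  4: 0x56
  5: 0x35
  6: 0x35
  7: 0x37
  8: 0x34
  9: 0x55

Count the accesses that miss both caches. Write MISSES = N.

MISSES = 3

0: 0x36 (blk 13, set 1) → MISS  vc=[]
1: 0x35 (blk 13, set 1) → L1-HIT  vc=[]
2: 0x52 (blk 20, set 0) → MISS  vc=[]
3: 0x34 (blk 13, set 1) → L1-HIT  vc=[]
4: 0x56 (blk 21, set 1) → MISS  vc=[13]
5: 0x35 (blk 13, set 1) → VC-HIT  vc=[21]
6: 0x35 (blk 13, set 1) → L1-HIT  vc=[21]
7: 0x37 (blk 13, set 1) → L1-HIT  vc=[21]
8: 0x34 (blk 13, set 1) → L1-HIT  vc=[21]
9: 0x55 (blk 21, set 1) → VC-HIT  vc=[13]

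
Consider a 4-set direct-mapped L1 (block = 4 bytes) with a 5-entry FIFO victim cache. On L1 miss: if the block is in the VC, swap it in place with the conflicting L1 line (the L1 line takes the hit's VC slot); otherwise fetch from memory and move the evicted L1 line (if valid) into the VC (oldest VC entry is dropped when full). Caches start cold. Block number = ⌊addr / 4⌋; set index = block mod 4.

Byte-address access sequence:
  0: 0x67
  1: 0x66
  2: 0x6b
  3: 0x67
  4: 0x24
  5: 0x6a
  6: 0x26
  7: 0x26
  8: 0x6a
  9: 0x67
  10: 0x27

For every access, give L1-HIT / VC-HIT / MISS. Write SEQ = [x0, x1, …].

  [0] addr=0x67 blk=25 s=1: MISS | VC []
  [1] addr=0x66 blk=25 s=1: L1-HIT | VC []
  [2] addr=0x6b blk=26 s=2: MISS | VC []
  [3] addr=0x67 blk=25 s=1: L1-HIT | VC []
  [4] addr=0x24 blk=9 s=1: MISS | VC [25]
  [5] addr=0x6a blk=26 s=2: L1-HIT | VC [25]
  [6] addr=0x26 blk=9 s=1: L1-HIT | VC [25]
  [7] addr=0x26 blk=9 s=1: L1-HIT | VC [25]
  [8] addr=0x6a blk=26 s=2: L1-HIT | VC [25]
  [9] addr=0x67 blk=25 s=1: VC-HIT | VC [9]
  [10] addr=0x27 blk=9 s=1: VC-HIT | VC [25]

SEQ = [MISS, L1-HIT, MISS, L1-HIT, MISS, L1-HIT, L1-HIT, L1-HIT, L1-HIT, VC-HIT, VC-HIT]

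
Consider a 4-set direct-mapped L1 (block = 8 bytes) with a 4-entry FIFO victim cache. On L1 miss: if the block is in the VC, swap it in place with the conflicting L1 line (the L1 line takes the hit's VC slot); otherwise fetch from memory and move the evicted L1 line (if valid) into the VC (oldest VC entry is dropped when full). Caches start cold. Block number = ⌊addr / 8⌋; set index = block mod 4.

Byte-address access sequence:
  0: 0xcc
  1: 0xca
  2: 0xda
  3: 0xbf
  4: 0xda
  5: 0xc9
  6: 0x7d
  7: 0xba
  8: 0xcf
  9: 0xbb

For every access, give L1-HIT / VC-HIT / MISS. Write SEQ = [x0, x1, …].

SEQ = [MISS, L1-HIT, MISS, MISS, VC-HIT, L1-HIT, MISS, VC-HIT, L1-HIT, L1-HIT]

  [0] addr=0xcc blk=25 s=1: MISS | VC []
  [1] addr=0xca blk=25 s=1: L1-HIT | VC []
  [2] addr=0xda blk=27 s=3: MISS | VC []
  [3] addr=0xbf blk=23 s=3: MISS | VC [27]
  [4] addr=0xda blk=27 s=3: VC-HIT | VC [23]
  [5] addr=0xc9 blk=25 s=1: L1-HIT | VC [23]
  [6] addr=0x7d blk=15 s=3: MISS | VC [23, 27]
  [7] addr=0xba blk=23 s=3: VC-HIT | VC [15, 27]
  [8] addr=0xcf blk=25 s=1: L1-HIT | VC [15, 27]
  [9] addr=0xbb blk=23 s=3: L1-HIT | VC [15, 27]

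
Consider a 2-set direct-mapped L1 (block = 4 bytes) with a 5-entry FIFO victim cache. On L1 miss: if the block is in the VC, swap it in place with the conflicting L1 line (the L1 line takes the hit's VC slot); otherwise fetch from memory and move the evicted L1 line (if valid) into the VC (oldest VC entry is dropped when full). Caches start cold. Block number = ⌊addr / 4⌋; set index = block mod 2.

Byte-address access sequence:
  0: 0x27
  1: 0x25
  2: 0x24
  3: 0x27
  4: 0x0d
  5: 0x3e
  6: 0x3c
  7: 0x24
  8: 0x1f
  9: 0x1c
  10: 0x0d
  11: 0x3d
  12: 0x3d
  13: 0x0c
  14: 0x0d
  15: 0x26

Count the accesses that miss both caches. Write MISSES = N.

MISSES = 4

#0 0x27→b9/s1 MISS; vc=[]
#1 0x25→b9/s1 L1-HIT; vc=[]
#2 0x24→b9/s1 L1-HIT; vc=[]
#3 0x27→b9/s1 L1-HIT; vc=[]
#4 0xd→b3/s1 MISS; vc=[9]
#5 0x3e→b15/s1 MISS; vc=[9,3]
#6 0x3c→b15/s1 L1-HIT; vc=[9,3]
#7 0x24→b9/s1 VC-HIT; vc=[15,3]
#8 0x1f→b7/s1 MISS; vc=[15,3,9]
#9 0x1c→b7/s1 L1-HIT; vc=[15,3,9]
#10 0xd→b3/s1 VC-HIT; vc=[15,7,9]
#11 0x3d→b15/s1 VC-HIT; vc=[3,7,9]
#12 0x3d→b15/s1 L1-HIT; vc=[3,7,9]
#13 0xc→b3/s1 VC-HIT; vc=[15,7,9]
#14 0xd→b3/s1 L1-HIT; vc=[15,7,9]
#15 0x26→b9/s1 VC-HIT; vc=[15,7,3]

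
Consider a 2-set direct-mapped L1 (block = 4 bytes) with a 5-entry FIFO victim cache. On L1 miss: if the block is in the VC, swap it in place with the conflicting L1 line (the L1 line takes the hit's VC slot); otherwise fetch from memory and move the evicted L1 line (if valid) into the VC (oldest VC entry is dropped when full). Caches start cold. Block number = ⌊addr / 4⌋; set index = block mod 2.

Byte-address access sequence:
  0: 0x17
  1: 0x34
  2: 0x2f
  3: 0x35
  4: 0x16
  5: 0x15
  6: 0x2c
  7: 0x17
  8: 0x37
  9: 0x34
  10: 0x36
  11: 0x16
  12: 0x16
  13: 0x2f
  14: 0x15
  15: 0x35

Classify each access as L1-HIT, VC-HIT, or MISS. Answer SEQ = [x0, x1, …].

  [0] addr=0x17 blk=5 s=1: MISS | VC []
  [1] addr=0x34 blk=13 s=1: MISS | VC [5]
  [2] addr=0x2f blk=11 s=1: MISS | VC [5, 13]
  [3] addr=0x35 blk=13 s=1: VC-HIT | VC [5, 11]
  [4] addr=0x16 blk=5 s=1: VC-HIT | VC [13, 11]
  [5] addr=0x15 blk=5 s=1: L1-HIT | VC [13, 11]
  [6] addr=0x2c blk=11 s=1: VC-HIT | VC [13, 5]
  [7] addr=0x17 blk=5 s=1: VC-HIT | VC [13, 11]
  [8] addr=0x37 blk=13 s=1: VC-HIT | VC [5, 11]
  [9] addr=0x34 blk=13 s=1: L1-HIT | VC [5, 11]
  [10] addr=0x36 blk=13 s=1: L1-HIT | VC [5, 11]
  [11] addr=0x16 blk=5 s=1: VC-HIT | VC [13, 11]
  [12] addr=0x16 blk=5 s=1: L1-HIT | VC [13, 11]
  [13] addr=0x2f blk=11 s=1: VC-HIT | VC [13, 5]
  [14] addr=0x15 blk=5 s=1: VC-HIT | VC [13, 11]
  [15] addr=0x35 blk=13 s=1: VC-HIT | VC [5, 11]

SEQ = [MISS, MISS, MISS, VC-HIT, VC-HIT, L1-HIT, VC-HIT, VC-HIT, VC-HIT, L1-HIT, L1-HIT, VC-HIT, L1-HIT, VC-HIT, VC-HIT, VC-HIT]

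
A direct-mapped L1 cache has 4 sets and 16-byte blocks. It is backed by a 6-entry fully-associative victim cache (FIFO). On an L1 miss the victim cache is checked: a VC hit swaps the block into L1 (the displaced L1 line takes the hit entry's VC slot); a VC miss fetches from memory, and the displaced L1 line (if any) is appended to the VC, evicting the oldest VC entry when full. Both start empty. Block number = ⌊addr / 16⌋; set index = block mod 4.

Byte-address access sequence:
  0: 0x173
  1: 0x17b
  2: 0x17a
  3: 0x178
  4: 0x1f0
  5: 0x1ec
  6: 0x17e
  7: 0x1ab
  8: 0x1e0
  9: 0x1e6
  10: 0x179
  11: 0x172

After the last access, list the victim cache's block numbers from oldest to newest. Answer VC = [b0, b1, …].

VC = [31, 26]

#0 0x173→b23/s3 MISS; vc=[]
#1 0x17b→b23/s3 L1-HIT; vc=[]
#2 0x17a→b23/s3 L1-HIT; vc=[]
#3 0x178→b23/s3 L1-HIT; vc=[]
#4 0x1f0→b31/s3 MISS; vc=[23]
#5 0x1ec→b30/s2 MISS; vc=[23]
#6 0x17e→b23/s3 VC-HIT; vc=[31]
#7 0x1ab→b26/s2 MISS; vc=[31,30]
#8 0x1e0→b30/s2 VC-HIT; vc=[31,26]
#9 0x1e6→b30/s2 L1-HIT; vc=[31,26]
#10 0x179→b23/s3 L1-HIT; vc=[31,26]
#11 0x172→b23/s3 L1-HIT; vc=[31,26]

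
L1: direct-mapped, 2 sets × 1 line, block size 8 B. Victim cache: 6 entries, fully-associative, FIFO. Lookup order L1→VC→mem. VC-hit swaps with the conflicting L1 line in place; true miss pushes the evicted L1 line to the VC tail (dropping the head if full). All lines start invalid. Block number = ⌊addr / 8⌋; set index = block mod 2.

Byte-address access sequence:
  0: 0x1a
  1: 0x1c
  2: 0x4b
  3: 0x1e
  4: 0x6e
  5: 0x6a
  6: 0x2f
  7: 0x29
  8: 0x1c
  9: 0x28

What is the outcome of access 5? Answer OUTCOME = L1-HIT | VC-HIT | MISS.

0: 0x1a (blk 3, set 1) → MISS  vc=[]
1: 0x1c (blk 3, set 1) → L1-HIT  vc=[]
2: 0x4b (blk 9, set 1) → MISS  vc=[3]
3: 0x1e (blk 3, set 1) → VC-HIT  vc=[9]
4: 0x6e (blk 13, set 1) → MISS  vc=[9, 3]
5: 0x6a (blk 13, set 1) → L1-HIT  vc=[9, 3]
6: 0x2f (blk 5, set 1) → MISS  vc=[9, 3, 13]
7: 0x29 (blk 5, set 1) → L1-HIT  vc=[9, 3, 13]
8: 0x1c (blk 3, set 1) → VC-HIT  vc=[9, 5, 13]
9: 0x28 (blk 5, set 1) → VC-HIT  vc=[9, 3, 13]

OUTCOME = L1-HIT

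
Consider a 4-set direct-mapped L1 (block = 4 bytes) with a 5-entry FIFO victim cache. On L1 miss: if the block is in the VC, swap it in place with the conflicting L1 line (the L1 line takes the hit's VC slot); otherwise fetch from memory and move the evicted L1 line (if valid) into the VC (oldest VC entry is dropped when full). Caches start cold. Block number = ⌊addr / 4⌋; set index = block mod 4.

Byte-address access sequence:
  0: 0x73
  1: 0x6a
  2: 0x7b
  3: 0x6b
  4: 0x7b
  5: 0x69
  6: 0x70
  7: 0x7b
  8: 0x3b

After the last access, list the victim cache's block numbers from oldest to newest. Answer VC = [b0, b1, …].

VC = [26, 30]

#0 0x73→b28/s0 MISS; vc=[]
#1 0x6a→b26/s2 MISS; vc=[]
#2 0x7b→b30/s2 MISS; vc=[26]
#3 0x6b→b26/s2 VC-HIT; vc=[30]
#4 0x7b→b30/s2 VC-HIT; vc=[26]
#5 0x69→b26/s2 VC-HIT; vc=[30]
#6 0x70→b28/s0 L1-HIT; vc=[30]
#7 0x7b→b30/s2 VC-HIT; vc=[26]
#8 0x3b→b14/s2 MISS; vc=[26,30]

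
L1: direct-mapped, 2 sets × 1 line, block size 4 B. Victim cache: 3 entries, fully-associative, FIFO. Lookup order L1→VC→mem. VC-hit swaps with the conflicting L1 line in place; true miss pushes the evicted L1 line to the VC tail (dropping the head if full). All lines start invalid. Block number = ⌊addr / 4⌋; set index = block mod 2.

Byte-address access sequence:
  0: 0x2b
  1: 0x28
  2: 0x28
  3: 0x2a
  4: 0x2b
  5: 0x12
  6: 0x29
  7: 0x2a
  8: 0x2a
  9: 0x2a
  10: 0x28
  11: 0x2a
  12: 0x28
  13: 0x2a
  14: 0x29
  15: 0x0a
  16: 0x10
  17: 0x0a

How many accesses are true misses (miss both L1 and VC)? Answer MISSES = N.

#0 0x2b→b10/s0 MISS; vc=[]
#1 0x28→b10/s0 L1-HIT; vc=[]
#2 0x28→b10/s0 L1-HIT; vc=[]
#3 0x2a→b10/s0 L1-HIT; vc=[]
#4 0x2b→b10/s0 L1-HIT; vc=[]
#5 0x12→b4/s0 MISS; vc=[10]
#6 0x29→b10/s0 VC-HIT; vc=[4]
#7 0x2a→b10/s0 L1-HIT; vc=[4]
#8 0x2a→b10/s0 L1-HIT; vc=[4]
#9 0x2a→b10/s0 L1-HIT; vc=[4]
#10 0x28→b10/s0 L1-HIT; vc=[4]
#11 0x2a→b10/s0 L1-HIT; vc=[4]
#12 0x28→b10/s0 L1-HIT; vc=[4]
#13 0x2a→b10/s0 L1-HIT; vc=[4]
#14 0x29→b10/s0 L1-HIT; vc=[4]
#15 0xa→b2/s0 MISS; vc=[4,10]
#16 0x10→b4/s0 VC-HIT; vc=[2,10]
#17 0xa→b2/s0 VC-HIT; vc=[4,10]

MISSES = 3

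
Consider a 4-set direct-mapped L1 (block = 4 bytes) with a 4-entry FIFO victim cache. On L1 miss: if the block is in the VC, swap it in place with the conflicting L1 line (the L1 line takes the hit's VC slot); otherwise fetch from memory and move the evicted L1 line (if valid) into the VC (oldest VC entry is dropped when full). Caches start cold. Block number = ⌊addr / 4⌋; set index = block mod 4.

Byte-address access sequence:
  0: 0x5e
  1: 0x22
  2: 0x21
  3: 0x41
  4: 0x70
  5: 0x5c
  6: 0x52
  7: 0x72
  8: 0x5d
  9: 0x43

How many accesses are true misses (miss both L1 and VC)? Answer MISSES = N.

MISSES = 5

#0 0x5e→b23/s3 MISS; vc=[]
#1 0x22→b8/s0 MISS; vc=[]
#2 0x21→b8/s0 L1-HIT; vc=[]
#3 0x41→b16/s0 MISS; vc=[8]
#4 0x70→b28/s0 MISS; vc=[8,16]
#5 0x5c→b23/s3 L1-HIT; vc=[8,16]
#6 0x52→b20/s0 MISS; vc=[8,16,28]
#7 0x72→b28/s0 VC-HIT; vc=[8,16,20]
#8 0x5d→b23/s3 L1-HIT; vc=[8,16,20]
#9 0x43→b16/s0 VC-HIT; vc=[8,28,20]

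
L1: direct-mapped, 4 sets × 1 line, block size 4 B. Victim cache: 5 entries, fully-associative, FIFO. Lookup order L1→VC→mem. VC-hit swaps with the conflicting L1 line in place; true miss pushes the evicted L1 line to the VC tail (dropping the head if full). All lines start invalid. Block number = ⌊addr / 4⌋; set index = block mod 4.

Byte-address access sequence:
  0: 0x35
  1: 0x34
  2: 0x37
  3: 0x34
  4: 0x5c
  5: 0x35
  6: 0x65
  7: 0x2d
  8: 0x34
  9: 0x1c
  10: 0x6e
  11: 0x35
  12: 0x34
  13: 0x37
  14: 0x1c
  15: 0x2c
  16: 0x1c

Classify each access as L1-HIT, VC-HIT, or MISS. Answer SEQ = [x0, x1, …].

SEQ = [MISS, L1-HIT, L1-HIT, L1-HIT, MISS, L1-HIT, MISS, MISS, VC-HIT, MISS, MISS, L1-HIT, L1-HIT, L1-HIT, VC-HIT, VC-HIT, VC-HIT]

#0 0x35→b13/s1 MISS; vc=[]
#1 0x34→b13/s1 L1-HIT; vc=[]
#2 0x37→b13/s1 L1-HIT; vc=[]
#3 0x34→b13/s1 L1-HIT; vc=[]
#4 0x5c→b23/s3 MISS; vc=[]
#5 0x35→b13/s1 L1-HIT; vc=[]
#6 0x65→b25/s1 MISS; vc=[13]
#7 0x2d→b11/s3 MISS; vc=[13,23]
#8 0x34→b13/s1 VC-HIT; vc=[25,23]
#9 0x1c→b7/s3 MISS; vc=[25,23,11]
#10 0x6e→b27/s3 MISS; vc=[25,23,11,7]
#11 0x35→b13/s1 L1-HIT; vc=[25,23,11,7]
#12 0x34→b13/s1 L1-HIT; vc=[25,23,11,7]
#13 0x37→b13/s1 L1-HIT; vc=[25,23,11,7]
#14 0x1c→b7/s3 VC-HIT; vc=[25,23,11,27]
#15 0x2c→b11/s3 VC-HIT; vc=[25,23,7,27]
#16 0x1c→b7/s3 VC-HIT; vc=[25,23,11,27]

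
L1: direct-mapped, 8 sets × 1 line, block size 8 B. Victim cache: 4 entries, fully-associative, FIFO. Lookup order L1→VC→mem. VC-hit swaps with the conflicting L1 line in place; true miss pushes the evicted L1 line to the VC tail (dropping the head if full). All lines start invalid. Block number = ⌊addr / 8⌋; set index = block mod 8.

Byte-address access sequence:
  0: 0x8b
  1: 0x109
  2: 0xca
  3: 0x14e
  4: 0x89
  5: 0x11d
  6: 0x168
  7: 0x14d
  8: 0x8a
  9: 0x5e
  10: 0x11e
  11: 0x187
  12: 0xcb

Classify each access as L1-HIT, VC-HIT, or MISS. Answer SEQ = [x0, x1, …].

SEQ = [MISS, MISS, MISS, MISS, VC-HIT, MISS, MISS, VC-HIT, VC-HIT, MISS, VC-HIT, MISS, VC-HIT]

#0 0x8b→b17/s1 MISS; vc=[]
#1 0x109→b33/s1 MISS; vc=[17]
#2 0xca→b25/s1 MISS; vc=[17,33]
#3 0x14e→b41/s1 MISS; vc=[17,33,25]
#4 0x89→b17/s1 VC-HIT; vc=[41,33,25]
#5 0x11d→b35/s3 MISS; vc=[41,33,25]
#6 0x168→b45/s5 MISS; vc=[41,33,25]
#7 0x14d→b41/s1 VC-HIT; vc=[17,33,25]
#8 0x8a→b17/s1 VC-HIT; vc=[41,33,25]
#9 0x5e→b11/s3 MISS; vc=[41,33,25,35]
#10 0x11e→b35/s3 VC-HIT; vc=[41,33,25,11]
#11 0x187→b48/s0 MISS; vc=[41,33,25,11]
#12 0xcb→b25/s1 VC-HIT; vc=[41,33,17,11]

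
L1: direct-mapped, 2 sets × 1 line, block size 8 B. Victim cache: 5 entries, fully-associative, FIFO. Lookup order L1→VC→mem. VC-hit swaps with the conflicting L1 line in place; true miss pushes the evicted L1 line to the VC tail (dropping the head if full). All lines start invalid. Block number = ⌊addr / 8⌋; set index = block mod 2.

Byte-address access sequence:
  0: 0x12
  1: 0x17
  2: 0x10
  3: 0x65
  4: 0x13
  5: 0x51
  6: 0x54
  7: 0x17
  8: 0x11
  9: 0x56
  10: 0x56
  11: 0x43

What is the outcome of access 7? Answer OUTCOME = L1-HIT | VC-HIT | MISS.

OUTCOME = VC-HIT

0: 0x12 (blk 2, set 0) → MISS  vc=[]
1: 0x17 (blk 2, set 0) → L1-HIT  vc=[]
2: 0x10 (blk 2, set 0) → L1-HIT  vc=[]
3: 0x65 (blk 12, set 0) → MISS  vc=[2]
4: 0x13 (blk 2, set 0) → VC-HIT  vc=[12]
5: 0x51 (blk 10, set 0) → MISS  vc=[12, 2]
6: 0x54 (blk 10, set 0) → L1-HIT  vc=[12, 2]
7: 0x17 (blk 2, set 0) → VC-HIT  vc=[12, 10]
8: 0x11 (blk 2, set 0) → L1-HIT  vc=[12, 10]
9: 0x56 (blk 10, set 0) → VC-HIT  vc=[12, 2]
10: 0x56 (blk 10, set 0) → L1-HIT  vc=[12, 2]
11: 0x43 (blk 8, set 0) → MISS  vc=[12, 2, 10]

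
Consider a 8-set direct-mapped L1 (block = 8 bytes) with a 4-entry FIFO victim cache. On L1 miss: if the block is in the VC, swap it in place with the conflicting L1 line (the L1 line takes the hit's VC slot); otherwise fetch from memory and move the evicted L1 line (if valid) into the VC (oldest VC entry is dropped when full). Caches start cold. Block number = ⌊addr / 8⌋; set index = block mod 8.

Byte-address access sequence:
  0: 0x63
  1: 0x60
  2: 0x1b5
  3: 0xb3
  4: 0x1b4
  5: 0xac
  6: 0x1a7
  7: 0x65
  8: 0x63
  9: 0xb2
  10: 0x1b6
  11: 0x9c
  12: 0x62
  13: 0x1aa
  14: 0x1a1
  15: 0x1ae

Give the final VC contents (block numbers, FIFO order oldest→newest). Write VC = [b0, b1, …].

0: 0x63 (blk 12, set 4) → MISS  vc=[]
1: 0x60 (blk 12, set 4) → L1-HIT  vc=[]
2: 0x1b5 (blk 54, set 6) → MISS  vc=[]
3: 0xb3 (blk 22, set 6) → MISS  vc=[54]
4: 0x1b4 (blk 54, set 6) → VC-HIT  vc=[22]
5: 0xac (blk 21, set 5) → MISS  vc=[22]
6: 0x1a7 (blk 52, set 4) → MISS  vc=[22, 12]
7: 0x65 (blk 12, set 4) → VC-HIT  vc=[22, 52]
8: 0x63 (blk 12, set 4) → L1-HIT  vc=[22, 52]
9: 0xb2 (blk 22, set 6) → VC-HIT  vc=[54, 52]
10: 0x1b6 (blk 54, set 6) → VC-HIT  vc=[22, 52]
11: 0x9c (blk 19, set 3) → MISS  vc=[22, 52]
12: 0x62 (blk 12, set 4) → L1-HIT  vc=[22, 52]
13: 0x1aa (blk 53, set 5) → MISS  vc=[22, 52, 21]
14: 0x1a1 (blk 52, set 4) → VC-HIT  vc=[22, 12, 21]
15: 0x1ae (blk 53, set 5) → L1-HIT  vc=[22, 12, 21]

VC = [22, 12, 21]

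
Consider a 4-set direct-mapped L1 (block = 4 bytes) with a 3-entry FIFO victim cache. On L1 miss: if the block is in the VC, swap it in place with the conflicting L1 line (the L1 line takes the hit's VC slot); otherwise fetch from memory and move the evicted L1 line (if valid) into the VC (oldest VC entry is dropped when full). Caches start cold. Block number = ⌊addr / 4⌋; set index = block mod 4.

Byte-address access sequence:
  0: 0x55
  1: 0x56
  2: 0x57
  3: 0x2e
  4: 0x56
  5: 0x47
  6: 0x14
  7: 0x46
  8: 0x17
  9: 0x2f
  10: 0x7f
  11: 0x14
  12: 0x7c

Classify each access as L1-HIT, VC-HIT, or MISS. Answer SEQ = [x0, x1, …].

  [0] addr=0x55 blk=21 s=1: MISS | VC []
  [1] addr=0x56 blk=21 s=1: L1-HIT | VC []
  [2] addr=0x57 blk=21 s=1: L1-HIT | VC []
  [3] addr=0x2e blk=11 s=3: MISS | VC []
  [4] addr=0x56 blk=21 s=1: L1-HIT | VC []
  [5] addr=0x47 blk=17 s=1: MISS | VC [21]
  [6] addr=0x14 blk=5 s=1: MISS | VC [21, 17]
  [7] addr=0x46 blk=17 s=1: VC-HIT | VC [21, 5]
  [8] addr=0x17 blk=5 s=1: VC-HIT | VC [21, 17]
  [9] addr=0x2f blk=11 s=3: L1-HIT | VC [21, 17]
  [10] addr=0x7f blk=31 s=3: MISS | VC [21, 17, 11]
  [11] addr=0x14 blk=5 s=1: L1-HIT | VC [21, 17, 11]
  [12] addr=0x7c blk=31 s=3: L1-HIT | VC [21, 17, 11]

SEQ = [MISS, L1-HIT, L1-HIT, MISS, L1-HIT, MISS, MISS, VC-HIT, VC-HIT, L1-HIT, MISS, L1-HIT, L1-HIT]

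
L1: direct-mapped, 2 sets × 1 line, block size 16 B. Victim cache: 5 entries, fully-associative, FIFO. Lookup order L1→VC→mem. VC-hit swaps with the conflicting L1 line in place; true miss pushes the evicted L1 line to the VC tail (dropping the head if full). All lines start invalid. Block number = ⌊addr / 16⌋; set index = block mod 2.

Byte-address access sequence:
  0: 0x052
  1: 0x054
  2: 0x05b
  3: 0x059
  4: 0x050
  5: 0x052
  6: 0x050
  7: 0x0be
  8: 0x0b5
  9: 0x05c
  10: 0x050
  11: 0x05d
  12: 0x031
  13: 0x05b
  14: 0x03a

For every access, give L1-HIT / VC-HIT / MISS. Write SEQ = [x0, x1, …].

0: 0x52 (blk 5, set 1) → MISS  vc=[]
1: 0x54 (blk 5, set 1) → L1-HIT  vc=[]
2: 0x5b (blk 5, set 1) → L1-HIT  vc=[]
3: 0x59 (blk 5, set 1) → L1-HIT  vc=[]
4: 0x50 (blk 5, set 1) → L1-HIT  vc=[]
5: 0x52 (blk 5, set 1) → L1-HIT  vc=[]
6: 0x50 (blk 5, set 1) → L1-HIT  vc=[]
7: 0xbe (blk 11, set 1) → MISS  vc=[5]
8: 0xb5 (blk 11, set 1) → L1-HIT  vc=[5]
9: 0x5c (blk 5, set 1) → VC-HIT  vc=[11]
10: 0x50 (blk 5, set 1) → L1-HIT  vc=[11]
11: 0x5d (blk 5, set 1) → L1-HIT  vc=[11]
12: 0x31 (blk 3, set 1) → MISS  vc=[11, 5]
13: 0x5b (blk 5, set 1) → VC-HIT  vc=[11, 3]
14: 0x3a (blk 3, set 1) → VC-HIT  vc=[11, 5]

SEQ = [MISS, L1-HIT, L1-HIT, L1-HIT, L1-HIT, L1-HIT, L1-HIT, MISS, L1-HIT, VC-HIT, L1-HIT, L1-HIT, MISS, VC-HIT, VC-HIT]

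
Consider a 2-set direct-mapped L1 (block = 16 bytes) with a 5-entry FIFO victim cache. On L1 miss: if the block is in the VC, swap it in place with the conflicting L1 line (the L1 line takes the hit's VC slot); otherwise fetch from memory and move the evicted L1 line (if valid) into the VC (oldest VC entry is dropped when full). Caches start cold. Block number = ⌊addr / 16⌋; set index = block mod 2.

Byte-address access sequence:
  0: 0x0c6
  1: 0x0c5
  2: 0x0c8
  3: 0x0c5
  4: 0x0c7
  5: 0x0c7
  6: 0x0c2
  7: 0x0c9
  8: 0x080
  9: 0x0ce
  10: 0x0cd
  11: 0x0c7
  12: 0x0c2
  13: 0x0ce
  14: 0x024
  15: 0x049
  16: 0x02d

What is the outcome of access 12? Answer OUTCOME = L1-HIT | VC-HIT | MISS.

OUTCOME = L1-HIT

#0 0xc6→b12/s0 MISS; vc=[]
#1 0xc5→b12/s0 L1-HIT; vc=[]
#2 0xc8→b12/s0 L1-HIT; vc=[]
#3 0xc5→b12/s0 L1-HIT; vc=[]
#4 0xc7→b12/s0 L1-HIT; vc=[]
#5 0xc7→b12/s0 L1-HIT; vc=[]
#6 0xc2→b12/s0 L1-HIT; vc=[]
#7 0xc9→b12/s0 L1-HIT; vc=[]
#8 0x80→b8/s0 MISS; vc=[12]
#9 0xce→b12/s0 VC-HIT; vc=[8]
#10 0xcd→b12/s0 L1-HIT; vc=[8]
#11 0xc7→b12/s0 L1-HIT; vc=[8]
#12 0xc2→b12/s0 L1-HIT; vc=[8]
#13 0xce→b12/s0 L1-HIT; vc=[8]
#14 0x24→b2/s0 MISS; vc=[8,12]
#15 0x49→b4/s0 MISS; vc=[8,12,2]
#16 0x2d→b2/s0 VC-HIT; vc=[8,12,4]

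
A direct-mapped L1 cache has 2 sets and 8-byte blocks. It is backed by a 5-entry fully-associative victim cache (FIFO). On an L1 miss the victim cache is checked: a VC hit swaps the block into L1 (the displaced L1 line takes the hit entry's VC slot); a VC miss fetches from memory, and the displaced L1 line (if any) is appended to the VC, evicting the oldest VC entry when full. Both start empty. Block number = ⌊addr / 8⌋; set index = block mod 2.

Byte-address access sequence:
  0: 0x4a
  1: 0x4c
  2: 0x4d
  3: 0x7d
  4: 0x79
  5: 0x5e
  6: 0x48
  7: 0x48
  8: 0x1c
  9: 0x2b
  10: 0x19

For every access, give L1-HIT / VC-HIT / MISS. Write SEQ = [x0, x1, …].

SEQ = [MISS, L1-HIT, L1-HIT, MISS, L1-HIT, MISS, VC-HIT, L1-HIT, MISS, MISS, VC-HIT]

  [0] addr=0x4a blk=9 s=1: MISS | VC []
  [1] addr=0x4c blk=9 s=1: L1-HIT | VC []
  [2] addr=0x4d blk=9 s=1: L1-HIT | VC []
  [3] addr=0x7d blk=15 s=1: MISS | VC [9]
  [4] addr=0x79 blk=15 s=1: L1-HIT | VC [9]
  [5] addr=0x5e blk=11 s=1: MISS | VC [9, 15]
  [6] addr=0x48 blk=9 s=1: VC-HIT | VC [11, 15]
  [7] addr=0x48 blk=9 s=1: L1-HIT | VC [11, 15]
  [8] addr=0x1c blk=3 s=1: MISS | VC [11, 15, 9]
  [9] addr=0x2b blk=5 s=1: MISS | VC [11, 15, 9, 3]
  [10] addr=0x19 blk=3 s=1: VC-HIT | VC [11, 15, 9, 5]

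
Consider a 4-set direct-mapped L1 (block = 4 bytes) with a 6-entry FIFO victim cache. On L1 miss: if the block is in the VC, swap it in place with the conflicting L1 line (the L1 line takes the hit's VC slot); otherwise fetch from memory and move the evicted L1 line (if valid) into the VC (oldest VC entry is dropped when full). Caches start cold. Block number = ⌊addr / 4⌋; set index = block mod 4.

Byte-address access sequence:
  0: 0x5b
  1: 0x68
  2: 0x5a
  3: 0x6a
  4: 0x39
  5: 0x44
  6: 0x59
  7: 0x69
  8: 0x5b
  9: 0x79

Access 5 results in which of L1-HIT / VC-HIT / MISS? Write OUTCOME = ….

#0 0x5b→b22/s2 MISS; vc=[]
#1 0x68→b26/s2 MISS; vc=[22]
#2 0x5a→b22/s2 VC-HIT; vc=[26]
#3 0x6a→b26/s2 VC-HIT; vc=[22]
#4 0x39→b14/s2 MISS; vc=[22,26]
#5 0x44→b17/s1 MISS; vc=[22,26]
#6 0x59→b22/s2 VC-HIT; vc=[14,26]
#7 0x69→b26/s2 VC-HIT; vc=[14,22]
#8 0x5b→b22/s2 VC-HIT; vc=[14,26]
#9 0x79→b30/s2 MISS; vc=[14,26,22]

OUTCOME = MISS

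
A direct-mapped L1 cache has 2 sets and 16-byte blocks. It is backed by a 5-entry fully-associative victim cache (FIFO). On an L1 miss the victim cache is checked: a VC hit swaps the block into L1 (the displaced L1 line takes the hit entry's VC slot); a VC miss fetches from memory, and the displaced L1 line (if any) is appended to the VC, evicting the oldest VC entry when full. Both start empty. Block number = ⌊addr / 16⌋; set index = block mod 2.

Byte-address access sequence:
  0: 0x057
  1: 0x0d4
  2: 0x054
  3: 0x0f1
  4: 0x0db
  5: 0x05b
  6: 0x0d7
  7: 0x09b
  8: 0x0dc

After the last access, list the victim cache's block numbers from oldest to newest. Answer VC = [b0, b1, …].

VC = [15, 5, 9]

0: 0x57 (blk 5, set 1) → MISS  vc=[]
1: 0xd4 (blk 13, set 1) → MISS  vc=[5]
2: 0x54 (blk 5, set 1) → VC-HIT  vc=[13]
3: 0xf1 (blk 15, set 1) → MISS  vc=[13, 5]
4: 0xdb (blk 13, set 1) → VC-HIT  vc=[15, 5]
5: 0x5b (blk 5, set 1) → VC-HIT  vc=[15, 13]
6: 0xd7 (blk 13, set 1) → VC-HIT  vc=[15, 5]
7: 0x9b (blk 9, set 1) → MISS  vc=[15, 5, 13]
8: 0xdc (blk 13, set 1) → VC-HIT  vc=[15, 5, 9]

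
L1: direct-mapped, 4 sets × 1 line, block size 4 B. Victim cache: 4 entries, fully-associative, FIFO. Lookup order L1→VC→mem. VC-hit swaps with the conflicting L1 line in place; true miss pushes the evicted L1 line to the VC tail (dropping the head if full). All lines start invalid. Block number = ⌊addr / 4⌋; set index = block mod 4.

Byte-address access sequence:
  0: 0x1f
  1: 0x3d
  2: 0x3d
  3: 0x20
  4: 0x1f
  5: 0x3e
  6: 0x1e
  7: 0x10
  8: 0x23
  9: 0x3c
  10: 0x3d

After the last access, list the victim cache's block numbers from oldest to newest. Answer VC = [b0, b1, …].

VC = [7, 4]

0: 0x1f (blk 7, set 3) → MISS  vc=[]
1: 0x3d (blk 15, set 3) → MISS  vc=[7]
2: 0x3d (blk 15, set 3) → L1-HIT  vc=[7]
3: 0x20 (blk 8, set 0) → MISS  vc=[7]
4: 0x1f (blk 7, set 3) → VC-HIT  vc=[15]
5: 0x3e (blk 15, set 3) → VC-HIT  vc=[7]
6: 0x1e (blk 7, set 3) → VC-HIT  vc=[15]
7: 0x10 (blk 4, set 0) → MISS  vc=[15, 8]
8: 0x23 (blk 8, set 0) → VC-HIT  vc=[15, 4]
9: 0x3c (blk 15, set 3) → VC-HIT  vc=[7, 4]
10: 0x3d (blk 15, set 3) → L1-HIT  vc=[7, 4]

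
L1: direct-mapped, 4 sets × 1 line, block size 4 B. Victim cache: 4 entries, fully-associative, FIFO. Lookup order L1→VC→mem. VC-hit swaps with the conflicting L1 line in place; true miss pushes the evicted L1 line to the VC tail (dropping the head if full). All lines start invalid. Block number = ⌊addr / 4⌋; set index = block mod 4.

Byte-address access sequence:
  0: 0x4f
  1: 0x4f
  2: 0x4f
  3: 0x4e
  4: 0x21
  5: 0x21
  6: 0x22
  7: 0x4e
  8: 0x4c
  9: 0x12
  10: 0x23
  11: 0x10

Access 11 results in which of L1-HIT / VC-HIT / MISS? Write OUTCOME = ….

OUTCOME = VC-HIT

  [0] addr=0x4f blk=19 s=3: MISS | VC []
  [1] addr=0x4f blk=19 s=3: L1-HIT | VC []
  [2] addr=0x4f blk=19 s=3: L1-HIT | VC []
  [3] addr=0x4e blk=19 s=3: L1-HIT | VC []
  [4] addr=0x21 blk=8 s=0: MISS | VC []
  [5] addr=0x21 blk=8 s=0: L1-HIT | VC []
  [6] addr=0x22 blk=8 s=0: L1-HIT | VC []
  [7] addr=0x4e blk=19 s=3: L1-HIT | VC []
  [8] addr=0x4c blk=19 s=3: L1-HIT | VC []
  [9] addr=0x12 blk=4 s=0: MISS | VC [8]
  [10] addr=0x23 blk=8 s=0: VC-HIT | VC [4]
  [11] addr=0x10 blk=4 s=0: VC-HIT | VC [8]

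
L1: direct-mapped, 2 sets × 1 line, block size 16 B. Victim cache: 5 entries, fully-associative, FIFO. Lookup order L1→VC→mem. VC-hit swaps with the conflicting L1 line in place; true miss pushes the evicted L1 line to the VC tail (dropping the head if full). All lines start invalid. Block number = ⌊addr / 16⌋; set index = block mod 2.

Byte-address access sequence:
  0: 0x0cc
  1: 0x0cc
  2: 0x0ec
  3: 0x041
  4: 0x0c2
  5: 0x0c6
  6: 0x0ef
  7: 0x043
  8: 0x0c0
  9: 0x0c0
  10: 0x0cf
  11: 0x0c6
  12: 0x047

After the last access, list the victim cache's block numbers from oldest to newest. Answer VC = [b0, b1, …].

VC = [14, 12]

0: 0xcc (blk 12, set 0) → MISS  vc=[]
1: 0xcc (blk 12, set 0) → L1-HIT  vc=[]
2: 0xec (blk 14, set 0) → MISS  vc=[12]
3: 0x41 (blk 4, set 0) → MISS  vc=[12, 14]
4: 0xc2 (blk 12, set 0) → VC-HIT  vc=[4, 14]
5: 0xc6 (blk 12, set 0) → L1-HIT  vc=[4, 14]
6: 0xef (blk 14, set 0) → VC-HIT  vc=[4, 12]
7: 0x43 (blk 4, set 0) → VC-HIT  vc=[14, 12]
8: 0xc0 (blk 12, set 0) → VC-HIT  vc=[14, 4]
9: 0xc0 (blk 12, set 0) → L1-HIT  vc=[14, 4]
10: 0xcf (blk 12, set 0) → L1-HIT  vc=[14, 4]
11: 0xc6 (blk 12, set 0) → L1-HIT  vc=[14, 4]
12: 0x47 (blk 4, set 0) → VC-HIT  vc=[14, 12]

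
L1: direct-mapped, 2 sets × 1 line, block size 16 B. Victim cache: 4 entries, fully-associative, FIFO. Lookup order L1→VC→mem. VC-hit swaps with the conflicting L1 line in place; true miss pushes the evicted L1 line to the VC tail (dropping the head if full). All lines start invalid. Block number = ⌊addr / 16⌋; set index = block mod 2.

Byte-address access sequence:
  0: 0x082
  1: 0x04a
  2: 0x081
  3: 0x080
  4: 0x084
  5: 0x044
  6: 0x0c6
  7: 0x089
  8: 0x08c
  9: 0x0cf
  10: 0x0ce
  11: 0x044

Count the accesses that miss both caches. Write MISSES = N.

MISSES = 3

  [0] addr=0x82 blk=8 s=0: MISS | VC []
  [1] addr=0x4a blk=4 s=0: MISS | VC [8]
  [2] addr=0x81 blk=8 s=0: VC-HIT | VC [4]
  [3] addr=0x80 blk=8 s=0: L1-HIT | VC [4]
  [4] addr=0x84 blk=8 s=0: L1-HIT | VC [4]
  [5] addr=0x44 blk=4 s=0: VC-HIT | VC [8]
  [6] addr=0xc6 blk=12 s=0: MISS | VC [8, 4]
  [7] addr=0x89 blk=8 s=0: VC-HIT | VC [12, 4]
  [8] addr=0x8c blk=8 s=0: L1-HIT | VC [12, 4]
  [9] addr=0xcf blk=12 s=0: VC-HIT | VC [8, 4]
  [10] addr=0xce blk=12 s=0: L1-HIT | VC [8, 4]
  [11] addr=0x44 blk=4 s=0: VC-HIT | VC [8, 12]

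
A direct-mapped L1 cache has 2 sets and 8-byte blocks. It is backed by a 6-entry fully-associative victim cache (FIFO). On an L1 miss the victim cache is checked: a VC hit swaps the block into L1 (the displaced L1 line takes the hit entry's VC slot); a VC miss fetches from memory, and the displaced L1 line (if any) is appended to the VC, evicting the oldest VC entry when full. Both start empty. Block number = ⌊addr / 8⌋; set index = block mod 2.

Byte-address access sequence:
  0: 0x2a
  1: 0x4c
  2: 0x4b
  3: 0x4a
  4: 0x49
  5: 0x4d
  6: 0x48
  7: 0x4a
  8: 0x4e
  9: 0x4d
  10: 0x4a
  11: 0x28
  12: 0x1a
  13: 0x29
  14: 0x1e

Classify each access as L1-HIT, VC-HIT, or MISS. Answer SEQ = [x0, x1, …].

0: 0x2a (blk 5, set 1) → MISS  vc=[]
1: 0x4c (blk 9, set 1) → MISS  vc=[5]
2: 0x4b (blk 9, set 1) → L1-HIT  vc=[5]
3: 0x4a (blk 9, set 1) → L1-HIT  vc=[5]
4: 0x49 (blk 9, set 1) → L1-HIT  vc=[5]
5: 0x4d (blk 9, set 1) → L1-HIT  vc=[5]
6: 0x48 (blk 9, set 1) → L1-HIT  vc=[5]
7: 0x4a (blk 9, set 1) → L1-HIT  vc=[5]
8: 0x4e (blk 9, set 1) → L1-HIT  vc=[5]
9: 0x4d (blk 9, set 1) → L1-HIT  vc=[5]
10: 0x4a (blk 9, set 1) → L1-HIT  vc=[5]
11: 0x28 (blk 5, set 1) → VC-HIT  vc=[9]
12: 0x1a (blk 3, set 1) → MISS  vc=[9, 5]
13: 0x29 (blk 5, set 1) → VC-HIT  vc=[9, 3]
14: 0x1e (blk 3, set 1) → VC-HIT  vc=[9, 5]

SEQ = [MISS, MISS, L1-HIT, L1-HIT, L1-HIT, L1-HIT, L1-HIT, L1-HIT, L1-HIT, L1-HIT, L1-HIT, VC-HIT, MISS, VC-HIT, VC-HIT]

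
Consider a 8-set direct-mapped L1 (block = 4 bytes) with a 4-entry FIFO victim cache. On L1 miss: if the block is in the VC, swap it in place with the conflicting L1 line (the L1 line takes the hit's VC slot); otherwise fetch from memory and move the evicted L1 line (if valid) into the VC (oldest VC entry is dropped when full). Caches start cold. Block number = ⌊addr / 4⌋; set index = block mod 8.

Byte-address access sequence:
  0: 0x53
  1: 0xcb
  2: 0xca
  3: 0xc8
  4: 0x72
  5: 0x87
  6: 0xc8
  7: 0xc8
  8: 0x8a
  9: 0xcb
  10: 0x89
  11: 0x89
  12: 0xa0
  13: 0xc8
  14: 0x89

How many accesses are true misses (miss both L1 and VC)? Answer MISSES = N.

MISSES = 6

  [0] addr=0x53 blk=20 s=4: MISS | VC []
  [1] addr=0xcb blk=50 s=2: MISS | VC []
  [2] addr=0xca blk=50 s=2: L1-HIT | VC []
  [3] addr=0xc8 blk=50 s=2: L1-HIT | VC []
  [4] addr=0x72 blk=28 s=4: MISS | VC [20]
  [5] addr=0x87 blk=33 s=1: MISS | VC [20]
  [6] addr=0xc8 blk=50 s=2: L1-HIT | VC [20]
  [7] addr=0xc8 blk=50 s=2: L1-HIT | VC [20]
  [8] addr=0x8a blk=34 s=2: MISS | VC [20, 50]
  [9] addr=0xcb blk=50 s=2: VC-HIT | VC [20, 34]
  [10] addr=0x89 blk=34 s=2: VC-HIT | VC [20, 50]
  [11] addr=0x89 blk=34 s=2: L1-HIT | VC [20, 50]
  [12] addr=0xa0 blk=40 s=0: MISS | VC [20, 50]
  [13] addr=0xc8 blk=50 s=2: VC-HIT | VC [20, 34]
  [14] addr=0x89 blk=34 s=2: VC-HIT | VC [20, 50]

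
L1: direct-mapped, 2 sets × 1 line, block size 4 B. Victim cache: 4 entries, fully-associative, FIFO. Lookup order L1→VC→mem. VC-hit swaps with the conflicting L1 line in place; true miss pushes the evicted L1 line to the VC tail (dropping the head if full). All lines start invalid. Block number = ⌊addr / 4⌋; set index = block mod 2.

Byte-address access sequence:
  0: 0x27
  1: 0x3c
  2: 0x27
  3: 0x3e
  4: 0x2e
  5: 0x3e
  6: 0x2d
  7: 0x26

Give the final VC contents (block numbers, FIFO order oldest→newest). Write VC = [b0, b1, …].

  [0] addr=0x27 blk=9 s=1: MISS | VC []
  [1] addr=0x3c blk=15 s=1: MISS | VC [9]
  [2] addr=0x27 blk=9 s=1: VC-HIT | VC [15]
  [3] addr=0x3e blk=15 s=1: VC-HIT | VC [9]
  [4] addr=0x2e blk=11 s=1: MISS | VC [9, 15]
  [5] addr=0x3e blk=15 s=1: VC-HIT | VC [9, 11]
  [6] addr=0x2d blk=11 s=1: VC-HIT | VC [9, 15]
  [7] addr=0x26 blk=9 s=1: VC-HIT | VC [11, 15]

VC = [11, 15]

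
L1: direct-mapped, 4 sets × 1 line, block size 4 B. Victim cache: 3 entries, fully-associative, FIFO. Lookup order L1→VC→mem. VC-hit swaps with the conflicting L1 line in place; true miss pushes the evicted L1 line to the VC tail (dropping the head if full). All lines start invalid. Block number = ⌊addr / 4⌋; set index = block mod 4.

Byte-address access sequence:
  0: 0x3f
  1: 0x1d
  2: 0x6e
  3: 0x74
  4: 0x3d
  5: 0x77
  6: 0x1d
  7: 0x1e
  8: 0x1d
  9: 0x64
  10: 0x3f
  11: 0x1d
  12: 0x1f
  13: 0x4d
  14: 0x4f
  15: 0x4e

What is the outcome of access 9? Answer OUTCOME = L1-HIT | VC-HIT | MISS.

#0 0x3f→b15/s3 MISS; vc=[]
#1 0x1d→b7/s3 MISS; vc=[15]
#2 0x6e→b27/s3 MISS; vc=[15,7]
#3 0x74→b29/s1 MISS; vc=[15,7]
#4 0x3d→b15/s3 VC-HIT; vc=[27,7]
#5 0x77→b29/s1 L1-HIT; vc=[27,7]
#6 0x1d→b7/s3 VC-HIT; vc=[27,15]
#7 0x1e→b7/s3 L1-HIT; vc=[27,15]
#8 0x1d→b7/s3 L1-HIT; vc=[27,15]
#9 0x64→b25/s1 MISS; vc=[27,15,29]
#10 0x3f→b15/s3 VC-HIT; vc=[27,7,29]
#11 0x1d→b7/s3 VC-HIT; vc=[27,15,29]
#12 0x1f→b7/s3 L1-HIT; vc=[27,15,29]
#13 0x4d→b19/s3 MISS; vc=[15,29,7]
#14 0x4f→b19/s3 L1-HIT; vc=[15,29,7]
#15 0x4e→b19/s3 L1-HIT; vc=[15,29,7]

OUTCOME = MISS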